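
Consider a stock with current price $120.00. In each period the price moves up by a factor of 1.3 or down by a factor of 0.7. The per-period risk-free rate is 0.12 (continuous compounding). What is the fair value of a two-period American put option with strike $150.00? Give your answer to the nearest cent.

$30.00

Risk-neutral probability p = (e^0.12 − 0.7)/(1.3 − 0.7) = 0.4275/0.6000 = 0.7125
Terminal stock prices: S_uu = 202.8, S_ud = 109.2, S_dd = 58.8
Terminal payoffs (K − S): max(-52.8, 0) = 0, max(40.8, 0) = 40.8, max(91.2, 0) = 91.2
Node u (S = 156): continuation = e^(−0.12)·[0.7125·0.0000 + 0.2875·40.8000] = 10.4038; exercise value = 0.0000 ≤ continuation, so V_u = 10.4038
Node d (S = 84): continuation = e^(−0.12)·[0.7125·40.8000 + 0.2875·91.2000] = 49.0381; exercise value = 66.0000 > continuation, so V_d = 66.0000 (exercise)
Node 0 (S = 120): continuation = e^(−0.12)·[0.7125·10.4038 + 0.2875·66.0000] = 23.4040; exercise value = 30.0000 > continuation, so V_0 = 30.0000 (exercise)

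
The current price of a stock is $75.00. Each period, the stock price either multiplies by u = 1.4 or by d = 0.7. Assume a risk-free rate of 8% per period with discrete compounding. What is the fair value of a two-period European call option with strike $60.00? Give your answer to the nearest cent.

$27.73

Risk-neutral probability p = (1 + 0.08 − 0.7)/(1.4 − 0.7) = 0.3800/0.7000 = 0.5429
Terminal stock prices: S_uu = 147, S_ud = 73.5, S_dd = 36.75
Terminal payoffs (S − K): max(87, 0) = 87, max(13.5, 0) = 13.5, max(-23.25, 0) = 0
Node u (S = 105): V_u = 1/1.08·[0.5429·87.0000 + 0.4571·13.5000] = 49.4444
Node d (S = 52.5): V_d = 1/1.08·[0.5429·13.5000 + 0.4571·0.0000] = 6.7857
Node 0 (S = 75): V_0 = 1/1.08·[0.5429·49.4444 + 0.4571·6.7857] = 27.7253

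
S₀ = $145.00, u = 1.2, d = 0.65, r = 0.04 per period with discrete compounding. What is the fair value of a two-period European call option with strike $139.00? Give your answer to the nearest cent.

$32.45

Risk-neutral probability p = (1 + 0.04 − 0.65)/(1.2 − 0.65) = 0.3900/0.5500 = 0.7091
Terminal stock prices: S_uu = 208.8, S_ud = 113.1, S_dd = 61.26
Terminal payoffs (S − K): max(69.8, 0) = 69.8, max(-25.9, 0) = 0, max(-77.74, 0) = 0
Node u (S = 174): V_u = 1/1.04·[0.7091·69.8000 + 0.2909·0.0000] = 47.5909
Node d (S = 94.25): V_d = 1/1.04·[0.7091·0.0000 + 0.2909·0.0000] = 0.0000
Node 0 (S = 145): V_0 = 1/1.04·[0.7091·47.5909 + 0.2909·0.0000] = 32.4483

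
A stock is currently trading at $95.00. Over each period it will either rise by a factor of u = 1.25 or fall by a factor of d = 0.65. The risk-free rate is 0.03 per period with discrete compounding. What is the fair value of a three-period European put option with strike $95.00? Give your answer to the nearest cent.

Risk-neutral probability p = (1 + 0.03 − 0.65)/(1.25 − 0.65) = 0.3800/0.6000 = 0.6333
Terminal stock prices: S_uuu = 185.5, S_uud = 96.48, S_udd = 50.17, S_ddd = 26.09
Terminal payoffs (K − S): max(-90.55, 0) = 0, max(-1.484, 0) = 0, max(44.83, 0) = 44.83, max(68.91, 0) = 68.91
Node uu (S = 148.4): V_uu = 1/1.03·[0.6333·0.0000 + 0.3667·0.0000] = 0.0000
Node ud (S = 77.19): V_ud = 1/1.03·[0.6333·0.0000 + 0.3667·44.8281] = 15.9582
Node dd (S = 40.14): V_dd = 1/1.03·[0.6333·44.8281 + 0.3667·68.9106] = 52.0955
Node u (S = 118.8): V_u = 1/1.03·[0.6333·0.0000 + 0.3667·15.9582] = 5.6809
Node d (S = 61.75): V_d = 1/1.03·[0.6333·15.9582 + 0.3667·52.0955] = 28.3578
Node 0 (S = 95): V_0 = 1/1.03·[0.6333·5.6809 + 0.3667·28.3578] = 13.5881

$13.59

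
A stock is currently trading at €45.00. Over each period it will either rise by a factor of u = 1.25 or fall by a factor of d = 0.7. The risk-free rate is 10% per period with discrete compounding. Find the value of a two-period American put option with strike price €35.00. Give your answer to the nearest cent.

€0.87

Risk-neutral probability p = (1 + 0.1 − 0.7)/(1.25 − 0.7) = 0.4000/0.5500 = 0.7273
Terminal stock prices: S_uu = 70.31, S_ud = 39.38, S_dd = 22.05
Terminal payoffs (K − S): max(-35.31, 0) = 0, max(-4.375, 0) = 0, max(12.95, 0) = 12.95
Node u (S = 56.25): continuation = 1/1.1·[0.7273·0.0000 + 0.2727·0.0000] = 0.0000; exercise value = 0.0000 ≤ continuation, so V_u = 0.0000
Node d (S = 31.5): continuation = 1/1.1·[0.7273·0.0000 + 0.2727·12.9500] = 3.2107; exercise value = 3.5000 > continuation, so V_d = 3.5000 (exercise)
Node 0 (S = 45): continuation = 1/1.1·[0.7273·0.0000 + 0.2727·3.5000] = 0.8678; exercise value = 0.0000 ≤ continuation, so V_0 = 0.8678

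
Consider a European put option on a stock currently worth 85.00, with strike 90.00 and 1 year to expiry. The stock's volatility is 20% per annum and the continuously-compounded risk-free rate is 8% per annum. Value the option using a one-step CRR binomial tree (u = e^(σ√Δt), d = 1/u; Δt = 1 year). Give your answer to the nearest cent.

6.46

CRR parameters: u = e^(σ√Δt) = e^(0.2·√1) = 1.2214, d = 1/u = 0.8187
Per-period rate: rΔt = 0.08·1 = 0.08, so R = e^0.08 = 1.0833
Risk-neutral probability p = (e^0.08 − 0.8187)/(1.2214 − 0.8187) = 0.2646/0.4027 = 0.6570
Terminal stock prices: S_u = 103.8, S_d = 69.59
Terminal payoffs (K − S): max(-13.82, 0) = 0, max(20.41, 0) = 20.41
Node 0 (S = 85): V_0 = e^(−0.08)·[0.6570·0.0000 + 0.3430·20.4079] = 6.4617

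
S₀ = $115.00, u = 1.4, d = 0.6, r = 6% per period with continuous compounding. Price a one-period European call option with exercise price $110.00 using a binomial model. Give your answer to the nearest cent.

Risk-neutral probability p = (e^0.06 − 0.6)/(1.4 − 0.6) = 0.4618/0.8000 = 0.5773
Terminal stock prices: S_u = 161, S_d = 69
Terminal payoffs (S − K): max(51, 0) = 51, max(-41, 0) = 0
Node 0 (S = 115): V_0 = e^(−0.06)·[0.5773·51.0000 + 0.4227·0.0000] = 27.7275

$27.73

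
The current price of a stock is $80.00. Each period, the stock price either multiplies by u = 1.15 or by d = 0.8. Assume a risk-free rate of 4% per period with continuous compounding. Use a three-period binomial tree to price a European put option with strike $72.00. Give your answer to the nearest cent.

Risk-neutral probability p = (e^0.04 − 0.8)/(1.15 − 0.8) = 0.2408/0.3500 = 0.6880
Terminal stock prices: S_uuu = 121.7, S_uud = 84.64, S_udd = 58.88, S_ddd = 40.96
Terminal payoffs (K − S): max(-49.67, 0) = 0, max(-12.64, 0) = 0, max(13.12, 0) = 13.12, max(31.04, 0) = 31.04
Node uu (S = 105.8): V_uu = e^(−0.04)·[0.6880·0.0000 + 0.3120·0.0000] = 0.0000
Node ud (S = 73.6): V_ud = e^(−0.04)·[0.6880·0.0000 + 0.3120·13.1200] = 3.9325
Node dd (S = 51.2): V_dd = e^(−0.04)·[0.6880·13.1200 + 0.3120·31.0400] = 17.9768
Node u (S = 92): V_u = e^(−0.04)·[0.6880·0.0000 + 0.3120·3.9325] = 1.1787
Node d (S = 64): V_d = e^(−0.04)·[0.6880·3.9325 + 0.3120·17.9768] = 7.9879
Node 0 (S = 80): V_0 = e^(−0.04)·[0.6880·1.1787 + 0.3120·7.9879] = 3.1735

$3.17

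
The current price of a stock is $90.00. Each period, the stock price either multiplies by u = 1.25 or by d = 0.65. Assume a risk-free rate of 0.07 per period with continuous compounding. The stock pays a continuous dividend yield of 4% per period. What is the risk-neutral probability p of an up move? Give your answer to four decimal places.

Per-period risk-free factor R = e^0.07 = 1.0725; dividend-adjusted growth = e^(0.07−0.04) = 1.0305.
Risk-neutral probability p = (1.0305 − 0.65)/(1.25 − 0.65) = 0.3805/0.6000 = 0.6341

p = 0.6341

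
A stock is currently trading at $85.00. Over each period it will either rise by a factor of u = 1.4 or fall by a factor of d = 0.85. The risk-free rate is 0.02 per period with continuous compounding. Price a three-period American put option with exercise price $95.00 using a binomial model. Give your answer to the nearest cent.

$17.90

Risk-neutral probability p = (e^0.02 − 0.85)/(1.4 − 0.85) = 0.1702/0.5500 = 0.3095
Terminal stock prices: S_uuu = 233.2, S_uud = 141.6, S_udd = 85.98, S_ddd = 52.2
Terminal payoffs (K − S): max(-138.2, 0) = 0, max(-46.61, 0) = 0, max(9.023, 0) = 9.023, max(42.8, 0) = 42.8
Node uu (S = 166.6): continuation = e^(−0.02)·[0.3095·0.0000 + 0.6905·0.0000] = 0.0000; exercise value = 0.0000 ≤ continuation, so V_uu = 0.0000
Node ud (S = 101.1): continuation = e^(−0.02)·[0.3095·0.0000 + 0.6905·9.0225] = 6.1071; exercise value = 0.0000 ≤ continuation, so V_ud = 6.1071
Node dd (S = 61.41): continuation = e^(−0.02)·[0.3095·9.0225 + 0.6905·42.7994] = 31.7064; exercise value = 33.5875 > continuation, so V_dd = 33.5875 (exercise)
Node u (S = 119): continuation = e^(−0.02)·[0.3095·0.0000 + 0.6905·6.1071] = 4.1337; exercise value = 0.0000 ≤ continuation, so V_u = 4.1337
Node d (S = 72.25): continuation = e^(−0.02)·[0.3095·6.1071 + 0.6905·33.5875] = 24.5868; exercise value = 22.7500 ≤ continuation, so V_d = 24.5868
Node 0 (S = 85): continuation = e^(−0.02)·[0.3095·4.1337 + 0.6905·24.5868] = 17.8959; exercise value = 10.0000 ≤ continuation, so V_0 = 17.8959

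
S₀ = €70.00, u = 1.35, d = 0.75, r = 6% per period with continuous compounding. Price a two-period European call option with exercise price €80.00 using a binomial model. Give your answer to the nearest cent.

€11.40

Risk-neutral probability p = (e^0.06 − 0.75)/(1.35 − 0.75) = 0.3118/0.6000 = 0.5197
Terminal stock prices: S_uu = 127.6, S_ud = 70.88, S_dd = 39.38
Terminal payoffs (S − K): max(47.58, 0) = 47.58, max(-9.125, 0) = 0, max(-40.62, 0) = 0
Node u (S = 94.5): V_u = e^(−0.06)·[0.5197·47.5750 + 0.4803·0.0000] = 23.2861
Node d (S = 52.5): V_d = e^(−0.06)·[0.5197·0.0000 + 0.4803·0.0000] = 0.0000
Node 0 (S = 70): V_0 = e^(−0.06)·[0.5197·23.2861 + 0.4803·0.0000] = 11.3976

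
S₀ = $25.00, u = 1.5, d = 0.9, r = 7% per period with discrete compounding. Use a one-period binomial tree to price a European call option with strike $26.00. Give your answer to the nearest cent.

$3.05

Risk-neutral probability p = (1 + 0.07 − 0.9)/(1.5 − 0.9) = 0.1700/0.6000 = 0.2833
Terminal stock prices: S_u = 37.5, S_d = 22.5
Terminal payoffs (S − K): max(11.5, 0) = 11.5, max(-3.5, 0) = 0
Node 0 (S = 25): V_0 = 1/1.07·[0.2833·11.5000 + 0.7167·0.0000] = 3.0452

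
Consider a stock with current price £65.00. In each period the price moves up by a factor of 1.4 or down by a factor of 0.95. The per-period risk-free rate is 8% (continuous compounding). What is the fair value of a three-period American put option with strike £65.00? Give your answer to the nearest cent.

Risk-neutral probability p = (e^0.08 − 0.95)/(1.4 − 0.95) = 0.1333/0.4500 = 0.2962
Terminal stock prices: S_uuu = 178.4, S_uud = 121, S_udd = 82.13, S_ddd = 55.73
Terminal payoffs (K − S): max(-113.4, 0) = 0, max(-56.03, 0) = 0, max(-17.13, 0) = 0, max(9.271, 0) = 9.271
Node uu (S = 127.4): continuation = e^(−0.08)·[0.2962·0.0000 + 0.7038·0.0000] = 0.0000; exercise value = 0.0000 ≤ continuation, so V_uu = 0.0000
Node ud (S = 86.45): continuation = e^(−0.08)·[0.2962·0.0000 + 0.7038·0.0000] = 0.0000; exercise value = 0.0000 ≤ continuation, so V_ud = 0.0000
Node dd (S = 58.66): continuation = e^(−0.08)·[0.2962·0.0000 + 0.7038·9.2706] = 6.0231; exercise value = 6.3375 > continuation, so V_dd = 6.3375 (exercise)
Node u (S = 91): continuation = e^(−0.08)·[0.2962·0.0000 + 0.7038·0.0000] = 0.0000; exercise value = 0.0000 ≤ continuation, so V_u = 0.0000
Node d (S = 61.75): continuation = e^(−0.08)·[0.2962·0.0000 + 0.7038·6.3375] = 4.1174; exercise value = 3.2500 ≤ continuation, so V_d = 4.1174
Node 0 (S = 65): continuation = e^(−0.08)·[0.2962·0.0000 + 0.7038·4.1174] = 2.6751; exercise value = 0.0000 ≤ continuation, so V_0 = 2.6751

£2.68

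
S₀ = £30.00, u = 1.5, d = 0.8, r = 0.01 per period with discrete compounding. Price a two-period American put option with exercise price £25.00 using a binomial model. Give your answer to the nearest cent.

Risk-neutral probability p = (1 + 0.01 − 0.8)/(1.5 − 0.8) = 0.2100/0.7000 = 0.3000
Terminal stock prices: S_uu = 67.5, S_ud = 36, S_dd = 19.2
Terminal payoffs (K − S): max(-42.5, 0) = 0, max(-11, 0) = 0, max(5.8, 0) = 5.8
Node u (S = 45): continuation = 1/1.01·[0.3000·0.0000 + 0.7000·0.0000] = 0.0000; exercise value = 0.0000 ≤ continuation, so V_u = 0.0000
Node d (S = 24): continuation = 1/1.01·[0.3000·0.0000 + 0.7000·5.8000] = 4.0198; exercise value = 1.0000 ≤ continuation, so V_d = 4.0198
Node 0 (S = 30): continuation = 1/1.01·[0.3000·0.0000 + 0.7000·4.0198] = 2.7860; exercise value = 0.0000 ≤ continuation, so V_0 = 2.7860

£2.79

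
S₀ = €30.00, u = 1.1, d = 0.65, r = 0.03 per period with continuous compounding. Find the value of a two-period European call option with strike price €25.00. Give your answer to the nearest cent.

€7.61

Risk-neutral probability p = (e^0.03 − 0.65)/(1.1 − 0.65) = 0.3805/0.4500 = 0.8455
Terminal stock prices: S_uu = 36.3, S_ud = 21.45, S_dd = 12.68
Terminal payoffs (S − K): max(11.3, 0) = 11.3, max(-3.55, 0) = 0, max(-12.32, 0) = 0
Node u (S = 33): V_u = e^(−0.03)·[0.8455·11.3000 + 0.1545·0.0000] = 9.2713
Node d (S = 19.5): V_d = e^(−0.03)·[0.8455·0.0000 + 0.1545·0.0000] = 0.0000
Node 0 (S = 30): V_0 = e^(−0.03)·[0.8455·9.2713 + 0.1545·0.0000] = 7.6068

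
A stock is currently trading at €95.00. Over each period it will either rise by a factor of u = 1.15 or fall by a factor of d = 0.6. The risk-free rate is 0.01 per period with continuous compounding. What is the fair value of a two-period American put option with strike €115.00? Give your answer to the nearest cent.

Risk-neutral probability p = (e^0.01 − 0.6)/(1.15 − 0.6) = 0.4101/0.5500 = 0.7455
Terminal stock prices: S_uu = 125.6, S_ud = 65.55, S_dd = 34.2
Terminal payoffs (K − S): max(-10.64, 0) = 0, max(49.45, 0) = 49.45, max(80.8, 0) = 80.8
Node u (S = 109.2): continuation = e^(−0.01)·[0.7455·0.0000 + 0.2545·49.4500] = 12.4576; exercise value = 5.7500 ≤ continuation, so V_u = 12.4576
Node d (S = 57): continuation = e^(−0.01)·[0.7455·49.4500 + 0.2545·80.8000] = 56.8557; exercise value = 58.0000 > continuation, so V_d = 58.0000 (exercise)
Node 0 (S = 95): continuation = e^(−0.01)·[0.7455·12.4576 + 0.2545·58.0000] = 23.8068; exercise value = 20.0000 ≤ continuation, so V_0 = 23.8068

€23.81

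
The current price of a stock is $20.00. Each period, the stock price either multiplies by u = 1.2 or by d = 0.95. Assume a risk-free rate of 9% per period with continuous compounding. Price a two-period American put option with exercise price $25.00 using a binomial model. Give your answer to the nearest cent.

$5.00

Risk-neutral probability p = (e^0.09 − 0.95)/(1.2 − 0.95) = 0.1442/0.2500 = 0.5767
Terminal stock prices: S_uu = 28.8, S_ud = 22.8, S_dd = 18.05
Terminal payoffs (K − S): max(-3.8, 0) = 0, max(2.2, 0) = 2.2, max(6.95, 0) = 6.95
Node u (S = 24): continuation = e^(−0.09)·[0.5767·0.0000 + 0.4233·2.2000] = 0.8511; exercise value = 1.0000 > continuation, so V_u = 1.0000 (exercise)
Node d (S = 19): continuation = e^(−0.09)·[0.5767·2.2000 + 0.4233·6.9500] = 3.8483; exercise value = 6.0000 > continuation, so V_d = 6.0000 (exercise)
Node 0 (S = 20): continuation = e^(−0.09)·[0.5767·1.0000 + 0.4233·6.0000] = 2.8483; exercise value = 5.0000 > continuation, so V_0 = 5.0000 (exercise)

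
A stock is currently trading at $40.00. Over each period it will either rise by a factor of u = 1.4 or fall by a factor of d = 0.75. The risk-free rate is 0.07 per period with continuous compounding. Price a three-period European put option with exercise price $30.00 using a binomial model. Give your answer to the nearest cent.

$1.36

Risk-neutral probability p = (e^0.07 − 0.75)/(1.4 − 0.75) = 0.3225/0.6500 = 0.4962
Terminal stock prices: S_uuu = 109.8, S_uud = 58.8, S_udd = 31.5, S_ddd = 16.88
Terminal payoffs (K − S): max(-79.76, 0) = 0, max(-28.8, 0) = 0, max(-1.5, 0) = 0, max(13.12, 0) = 13.12
Node uu (S = 78.4): V_uu = e^(−0.07)·[0.4962·0.0000 + 0.5038·0.0000] = 0.0000
Node ud (S = 42): V_ud = e^(−0.07)·[0.4962·0.0000 + 0.5038·0.0000] = 0.0000
Node dd (S = 22.5): V_dd = e^(−0.07)·[0.4962·0.0000 + 0.5038·13.1250] = 6.1657
Node u (S = 56): V_u = e^(−0.07)·[0.4962·0.0000 + 0.5038·0.0000] = 0.0000
Node d (S = 30): V_d = e^(−0.07)·[0.4962·0.0000 + 0.5038·6.1657] = 2.8965
Node 0 (S = 40): V_0 = e^(−0.07)·[0.4962·0.0000 + 0.5038·2.8965] = 1.3607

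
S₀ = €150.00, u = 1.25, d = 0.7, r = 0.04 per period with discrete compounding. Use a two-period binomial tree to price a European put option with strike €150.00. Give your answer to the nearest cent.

€18.49

Risk-neutral probability p = (1 + 0.04 − 0.7)/(1.25 − 0.7) = 0.3400/0.5500 = 0.6182
Terminal stock prices: S_uu = 234.4, S_ud = 131.2, S_dd = 73.5
Terminal payoffs (K − S): max(-84.38, 0) = 0, max(18.75, 0) = 18.75, max(76.5, 0) = 76.5
Node u (S = 187.5): V_u = 1/1.04·[0.6182·0.0000 + 0.3818·18.7500] = 6.8837
Node d (S = 105): V_d = 1/1.04·[0.6182·18.7500 + 0.3818·76.5000] = 39.2308
Node 0 (S = 150): V_0 = 1/1.04·[0.6182·6.8837 + 0.3818·39.2308] = 18.4946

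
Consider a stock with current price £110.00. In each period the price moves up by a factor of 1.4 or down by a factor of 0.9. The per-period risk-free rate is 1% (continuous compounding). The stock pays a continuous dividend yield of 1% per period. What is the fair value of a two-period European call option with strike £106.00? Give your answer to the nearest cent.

Per-period risk-free factor R = e^0.01 = 1.0101; dividend-adjusted growth = e^(0.01−0.01) = 1.0000.
Risk-neutral probability p = (1.0000 − 0.9)/(1.4 − 0.9) = 0.1000/0.5000 = 0.2000
Terminal stock prices: S_uu = 215.6, S_ud = 138.6, S_dd = 89.1
Terminal payoffs (S − K): max(109.6, 0) = 109.6, max(32.6, 0) = 32.6, max(-16.9, 0) = 0
Node u (S = 154): V_u = e^(−0.01)·[0.2000·109.6000 + 0.8000·32.6000] = 47.5224
Node d (S = 99): V_d = e^(−0.01)·[0.2000·32.6000 + 0.8000·0.0000] = 6.4551
Node 0 (S = 110): V_0 = e^(−0.01)·[0.2000·47.5224 + 0.8000·6.4551] = 14.5226

£14.52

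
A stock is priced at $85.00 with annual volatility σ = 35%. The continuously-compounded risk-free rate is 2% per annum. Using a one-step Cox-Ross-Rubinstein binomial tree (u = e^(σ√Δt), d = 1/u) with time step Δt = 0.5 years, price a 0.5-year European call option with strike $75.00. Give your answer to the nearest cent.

CRR parameters: u = e^(σ√Δt) = e^(0.35·√0.5) = 1.2808, d = 1/u = 0.7808
Per-period rate: rΔt = 0.02·0.5 = 0.01, so R = e^0.01 = 1.0101
Risk-neutral probability p = (e^0.01 − 0.7808)/(1.2808 − 0.7808) = 0.2293/0.5000 = 0.4585
Terminal stock prices: S_u = 108.9, S_d = 66.36
Terminal payoffs (S − K): max(33.87, 0) = 33.87, max(-8.635, 0) = 0
Node 0 (S = 85): V_0 = e^(−0.01)·[0.4585·33.8683 + 0.5415·0.0000] = 15.3755

$15.38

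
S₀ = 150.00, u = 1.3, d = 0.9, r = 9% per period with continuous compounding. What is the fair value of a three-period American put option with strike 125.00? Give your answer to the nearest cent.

1.63

Risk-neutral probability p = (e^0.09 − 0.9)/(1.3 − 0.9) = 0.1942/0.4000 = 0.4854
Terminal stock prices: S_uuu = 329.6, S_uud = 228.2, S_udd = 158, S_ddd = 109.4
Terminal payoffs (K − S): max(-204.6, 0) = 0, max(-103.2, 0) = 0, max(-32.95, 0) = 0, max(15.65, 0) = 15.65
Node uu (S = 253.5): continuation = e^(−0.09)·[0.4854·0.0000 + 0.5146·0.0000] = 0.0000; exercise value = 0.0000 ≤ continuation, so V_uu = 0.0000
Node ud (S = 175.5): continuation = e^(−0.09)·[0.4854·0.0000 + 0.5146·0.0000] = 0.0000; exercise value = 0.0000 ≤ continuation, so V_ud = 0.0000
Node dd (S = 121.5): continuation = e^(−0.09)·[0.4854·0.0000 + 0.5146·15.6500] = 7.3598; exercise value = 3.5000 ≤ continuation, so V_dd = 7.3598
Node u (S = 195): continuation = e^(−0.09)·[0.4854·0.0000 + 0.5146·0.0000] = 0.0000; exercise value = 0.0000 ≤ continuation, so V_u = 0.0000
Node d (S = 135): continuation = e^(−0.09)·[0.4854·0.0000 + 0.5146·7.3598] = 3.4612; exercise value = 0.0000 ≤ continuation, so V_d = 3.4612
Node 0 (S = 150): continuation = e^(−0.09)·[0.4854·0.0000 + 0.5146·3.4612] = 1.6277; exercise value = 0.0000 ≤ continuation, so V_0 = 1.6277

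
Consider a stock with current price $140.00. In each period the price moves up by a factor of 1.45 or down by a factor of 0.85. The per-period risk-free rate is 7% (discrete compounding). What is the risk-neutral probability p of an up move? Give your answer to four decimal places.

Risk-neutral probability p = (1 + 0.07 − 0.85)/(1.45 − 0.85) = 0.2200/0.6000 = 0.3667

p = 0.3667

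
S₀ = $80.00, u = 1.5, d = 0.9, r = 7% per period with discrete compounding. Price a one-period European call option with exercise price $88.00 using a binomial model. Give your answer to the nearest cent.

$8.47

Risk-neutral probability p = (1 + 0.07 − 0.9)/(1.5 − 0.9) = 0.1700/0.6000 = 0.2833
Terminal stock prices: S_u = 120, S_d = 72
Terminal payoffs (S − K): max(32, 0) = 32, max(-16, 0) = 0
Node 0 (S = 80): V_0 = 1/1.07·[0.2833·32.0000 + 0.7167·0.0000] = 8.4735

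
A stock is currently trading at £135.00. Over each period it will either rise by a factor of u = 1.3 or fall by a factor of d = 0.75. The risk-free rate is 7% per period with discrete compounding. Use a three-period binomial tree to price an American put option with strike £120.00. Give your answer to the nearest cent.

Risk-neutral probability p = (1 + 0.07 − 0.75)/(1.3 − 0.75) = 0.3200/0.5500 = 0.5818
Terminal stock prices: S_uuu = 296.6, S_uud = 171.1, S_udd = 98.72, S_ddd = 56.95
Terminal payoffs (K − S): max(-176.6, 0) = 0, max(-51.11, 0) = 0, max(21.28, 0) = 21.28, max(63.05, 0) = 63.05
Node uu (S = 228.2): continuation = 1/1.07·[0.5818·0.0000 + 0.4182·0.0000] = 0.0000; exercise value = 0.0000 ≤ continuation, so V_uu = 0.0000
Node ud (S = 131.6): continuation = 1/1.07·[0.5818·0.0000 + 0.4182·21.2812] = 8.3172; exercise value = 0.0000 ≤ continuation, so V_ud = 8.3172
Node dd (S = 75.94): continuation = 1/1.07·[0.5818·21.2812 + 0.4182·63.0469] = 36.2120; exercise value = 44.0625 > continuation, so V_dd = 44.0625 (exercise)
Node u (S = 175.5): continuation = 1/1.07·[0.5818·0.0000 + 0.4182·8.3172] = 3.2506; exercise value = 0.0000 ≤ continuation, so V_u = 3.2506
Node d (S = 101.2): continuation = 1/1.07·[0.5818·8.3172 + 0.4182·44.0625] = 21.7432; exercise value = 18.7500 ≤ continuation, so V_d = 21.7432
Node 0 (S = 135): continuation = 1/1.07·[0.5818·3.2506 + 0.4182·21.7432] = 10.2653; exercise value = 0.0000 ≤ continuation, so V_0 = 10.2653

£10.27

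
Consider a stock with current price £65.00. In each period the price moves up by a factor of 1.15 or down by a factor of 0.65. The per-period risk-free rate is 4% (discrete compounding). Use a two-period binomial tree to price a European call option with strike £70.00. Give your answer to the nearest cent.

£8.98

Risk-neutral probability p = (1 + 0.04 − 0.65)/(1.15 − 0.65) = 0.3900/0.5000 = 0.7800
Terminal stock prices: S_uu = 85.96, S_ud = 48.59, S_dd = 27.46
Terminal payoffs (S − K): max(15.96, 0) = 15.96, max(-21.41, 0) = 0, max(-42.54, 0) = 0
Node u (S = 74.75): V_u = 1/1.04·[0.7800·15.9625 + 0.2200·0.0000] = 11.9719
Node d (S = 42.25): V_d = 1/1.04·[0.7800·0.0000 + 0.2200·0.0000] = 0.0000
Node 0 (S = 65): V_0 = 1/1.04·[0.7800·11.9719 + 0.2200·0.0000] = 8.9789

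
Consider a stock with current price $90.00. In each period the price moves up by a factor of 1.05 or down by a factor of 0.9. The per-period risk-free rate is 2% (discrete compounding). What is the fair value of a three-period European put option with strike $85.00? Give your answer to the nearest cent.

$0.91

Risk-neutral probability p = (1 + 0.02 − 0.9)/(1.05 − 0.9) = 0.1200/0.1500 = 0.8000
Terminal stock prices: S_uuu = 104.2, S_uud = 89.3, S_udd = 76.55, S_ddd = 65.61
Terminal payoffs (K − S): max(-19.19, 0) = 0, max(-4.303, 0) = 0, max(8.455, 0) = 8.455, max(19.39, 0) = 19.39
Node uu (S = 99.23): V_uu = 1/1.02·[0.8000·0.0000 + 0.2000·0.0000] = 0.0000
Node ud (S = 85.05): V_ud = 1/1.02·[0.8000·0.0000 + 0.2000·8.4550] = 1.6578
Node dd (S = 72.9): V_dd = 1/1.02·[0.8000·8.4550 + 0.2000·19.3900] = 10.4333
Node u (S = 94.5): V_u = 1/1.02·[0.8000·0.0000 + 0.2000·1.6578] = 0.3251
Node d (S = 81): V_d = 1/1.02·[0.8000·1.6578 + 0.2000·10.4333] = 3.3460
Node 0 (S = 90): V_0 = 1/1.02·[0.8000·0.3251 + 0.2000·3.3460] = 0.9110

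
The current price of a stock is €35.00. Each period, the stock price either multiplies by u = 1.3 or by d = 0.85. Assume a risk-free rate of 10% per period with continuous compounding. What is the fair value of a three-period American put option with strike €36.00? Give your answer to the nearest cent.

Risk-neutral probability p = (e^0.1 − 0.85)/(1.3 − 0.85) = 0.2552/0.4500 = 0.5670
Terminal stock prices: S_uuu = 76.89, S_uud = 50.28, S_udd = 32.87, S_ddd = 21.49
Terminal payoffs (K − S): max(-40.89, 0) = 0, max(-14.28, 0) = 0, max(3.126, 0) = 3.126, max(14.51, 0) = 14.51
Node uu (S = 59.15): continuation = e^(−0.1)·[0.5670·0.0000 + 0.4330·0.0000] = 0.0000; exercise value = 0.0000 ≤ continuation, so V_uu = 0.0000
Node ud (S = 38.67): continuation = e^(−0.1)·[0.5670·0.0000 + 0.4330·3.1263] = 1.2247; exercise value = 0.0000 ≤ continuation, so V_ud = 1.2247
Node dd (S = 25.29): continuation = e^(−0.1)·[0.5670·3.1263 + 0.4330·14.5056] = 7.2866; exercise value = 10.7125 > continuation, so V_dd = 10.7125 (exercise)
Node u (S = 45.5): continuation = e^(−0.1)·[0.5670·0.0000 + 0.4330·1.2247] = 0.4798; exercise value = 0.0000 ≤ continuation, so V_u = 0.4798
Node d (S = 29.75): continuation = e^(−0.1)·[0.5670·1.2247 + 0.4330·10.7125] = 4.8250; exercise value = 6.2500 > continuation, so V_d = 6.2500 (exercise)
Node 0 (S = 35): continuation = e^(−0.1)·[0.5670·0.4798 + 0.4330·6.2500] = 2.6946; exercise value = 1.0000 ≤ continuation, so V_0 = 2.6946

€2.69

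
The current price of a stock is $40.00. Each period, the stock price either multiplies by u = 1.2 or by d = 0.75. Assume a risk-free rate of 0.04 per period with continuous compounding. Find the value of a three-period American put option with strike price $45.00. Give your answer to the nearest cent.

$7.23

Risk-neutral probability p = (e^0.04 − 0.75)/(1.2 − 0.75) = 0.2908/0.4500 = 0.6462
Terminal stock prices: S_uuu = 69.12, S_uud = 43.2, S_udd = 27, S_ddd = 16.88
Terminal payoffs (K − S): max(-24.12, 0) = 0, max(1.8, 0) = 1.8, max(18, 0) = 18, max(28.12, 0) = 28.12
Node uu (S = 57.6): continuation = e^(−0.04)·[0.6462·0.0000 + 0.3538·1.8000] = 0.6118; exercise value = 0.0000 ≤ continuation, so V_uu = 0.6118
Node ud (S = 36): continuation = e^(−0.04)·[0.6462·1.8000 + 0.3538·18.0000] = 7.2355; exercise value = 9.0000 > continuation, so V_ud = 9.0000 (exercise)
Node dd (S = 22.5): continuation = e^(−0.04)·[0.6462·18.0000 + 0.3538·28.1250] = 20.7355; exercise value = 22.5000 > continuation, so V_dd = 22.5000 (exercise)
Node u (S = 48): continuation = e^(−0.04)·[0.6462·0.6118 + 0.3538·9.0000] = 3.4388; exercise value = 0.0000 ≤ continuation, so V_u = 3.4388
Node d (S = 30): continuation = e^(−0.04)·[0.6462·9.0000 + 0.3538·22.5000] = 13.2355; exercise value = 15.0000 > continuation, so V_d = 15.0000 (exercise)
Node 0 (S = 40): continuation = e^(−0.04)·[0.6462·3.4388 + 0.3538·15.0000] = 7.2334; exercise value = 5.0000 ≤ continuation, so V_0 = 7.2334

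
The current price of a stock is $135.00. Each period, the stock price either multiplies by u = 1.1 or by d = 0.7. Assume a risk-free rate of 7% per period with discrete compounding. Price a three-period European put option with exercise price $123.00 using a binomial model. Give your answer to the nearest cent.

$2.03

Risk-neutral probability p = (1 + 0.07 − 0.7)/(1.1 − 0.7) = 0.3700/0.4000 = 0.9250
Terminal stock prices: S_uuu = 179.7, S_uud = 114.3, S_udd = 72.76, S_ddd = 46.3
Terminal payoffs (K − S): max(-56.69, 0) = 0, max(8.655, 0) = 8.655, max(50.24, 0) = 50.24, max(76.7, 0) = 76.7
Node uu (S = 163.4): V_uu = 1/1.07·[0.9250·0.0000 + 0.0750·8.6550] = 0.6067
Node ud (S = 103.9): V_ud = 1/1.07·[0.9250·8.6550 + 0.0750·50.2350] = 11.0033
Node dd (S = 66.15): V_dd = 1/1.07·[0.9250·50.2350 + 0.0750·76.6950] = 48.8033
Node u (S = 148.5): V_u = 1/1.07·[0.9250·0.6067 + 0.0750·11.0033] = 1.2957
Node d (S = 94.5): V_d = 1/1.07·[0.9250·11.0033 + 0.0750·48.8033] = 12.9330
Node 0 (S = 135): V_0 = 1/1.07·[0.9250·1.2957 + 0.0750·12.9330] = 2.0266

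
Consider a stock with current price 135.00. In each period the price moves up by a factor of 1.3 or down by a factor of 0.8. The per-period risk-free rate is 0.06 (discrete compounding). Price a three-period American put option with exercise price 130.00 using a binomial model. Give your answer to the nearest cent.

Risk-neutral probability p = (1 + 0.06 − 0.8)/(1.3 − 0.8) = 0.2600/0.5000 = 0.5200
Terminal stock prices: S_uuu = 296.6, S_uud = 182.5, S_udd = 112.3, S_ddd = 69.12
Terminal payoffs (K − S): max(-166.6, 0) = 0, max(-52.52, 0) = 0, max(17.68, 0) = 17.68, max(60.88, 0) = 60.88
Node uu (S = 228.2): continuation = 1/1.06·[0.5200·0.0000 + 0.4800·0.0000] = 0.0000; exercise value = 0.0000 ≤ continuation, so V_uu = 0.0000
Node ud (S = 140.4): continuation = 1/1.06·[0.5200·0.0000 + 0.4800·17.6800] = 8.0060; exercise value = 0.0000 ≤ continuation, so V_ud = 8.0060
Node dd (S = 86.4): continuation = 1/1.06·[0.5200·17.6800 + 0.4800·60.8800] = 36.2415; exercise value = 43.6000 > continuation, so V_dd = 43.6000 (exercise)
Node u (S = 175.5): continuation = 1/1.06·[0.5200·0.0000 + 0.4800·8.0060] = 3.6254; exercise value = 0.0000 ≤ continuation, so V_u = 3.6254
Node d (S = 108): continuation = 1/1.06·[0.5200·8.0060 + 0.4800·43.6000] = 23.6709; exercise value = 22.0000 ≤ continuation, so V_d = 23.6709
Node 0 (S = 135): continuation = 1/1.06·[0.5200·3.6254 + 0.4800·23.6709] = 12.4974; exercise value = 0.0000 ≤ continuation, so V_0 = 12.4974

12.50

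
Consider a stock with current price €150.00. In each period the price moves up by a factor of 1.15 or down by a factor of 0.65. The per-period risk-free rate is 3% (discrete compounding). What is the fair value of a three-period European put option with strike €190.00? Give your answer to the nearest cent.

Risk-neutral probability p = (1 + 0.03 − 0.65)/(1.15 − 0.65) = 0.3800/0.5000 = 0.7600
Terminal stock prices: S_uuu = 228.1, S_uud = 128.9, S_udd = 72.88, S_ddd = 41.19
Terminal payoffs (K − S): max(-38.13, 0) = 0, max(61.06, 0) = 61.06, max(117.1, 0) = 117.1, max(148.8, 0) = 148.8
Node uu (S = 198.4): V_uu = 1/1.03·[0.7600·0.0000 + 0.2400·61.0563] = 14.2267
Node ud (S = 112.1): V_ud = 1/1.03·[0.7600·61.0563 + 0.2400·117.1187] = 72.3410
Node dd (S = 63.38): V_dd = 1/1.03·[0.7600·117.1187 + 0.2400·148.8063] = 121.0910
Node u (S = 172.5): V_u = 1/1.03·[0.7600·14.2267 + 0.2400·72.3410] = 27.3535
Node d (S = 97.5): V_d = 1/1.03·[0.7600·72.3410 + 0.2400·121.0910] = 81.5932
Node 0 (S = 150): V_0 = 1/1.03·[0.7600·27.3535 + 0.2400·81.5932] = 39.1952

€39.20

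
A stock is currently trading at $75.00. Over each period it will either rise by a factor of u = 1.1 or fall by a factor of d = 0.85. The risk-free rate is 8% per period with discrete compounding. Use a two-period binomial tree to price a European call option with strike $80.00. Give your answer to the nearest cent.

Risk-neutral probability p = (1 + 0.08 − 0.85)/(1.1 − 0.85) = 0.2300/0.2500 = 0.9200
Terminal stock prices: S_uu = 90.75, S_ud = 70.12, S_dd = 54.19
Terminal payoffs (S − K): max(10.75, 0) = 10.75, max(-9.875, 0) = 0, max(-25.81, 0) = 0
Node u (S = 82.5): V_u = 1/1.08·[0.9200·10.7500 + 0.0800·0.0000] = 9.1574
Node d (S = 63.75): V_d = 1/1.08·[0.9200·0.0000 + 0.0800·0.0000] = 0.0000
Node 0 (S = 75): V_0 = 1/1.08·[0.9200·9.1574 + 0.0800·0.0000] = 7.8008

$7.80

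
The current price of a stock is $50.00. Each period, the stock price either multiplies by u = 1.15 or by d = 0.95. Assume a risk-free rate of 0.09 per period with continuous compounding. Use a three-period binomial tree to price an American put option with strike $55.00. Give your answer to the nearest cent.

$5.00

Risk-neutral probability p = (e^0.09 − 0.95)/(1.15 − 0.95) = 0.1442/0.2000 = 0.7209
Terminal stock prices: S_uuu = 76.04, S_uud = 62.82, S_udd = 51.89, S_ddd = 42.87
Terminal payoffs (K − S): max(-21.04, 0) = 0, max(-7.819, 0) = 0, max(3.106, 0) = 3.106, max(12.13, 0) = 12.13
Node uu (S = 66.12): continuation = e^(−0.09)·[0.7209·0.0000 + 0.2791·0.0000] = 0.0000; exercise value = 0.0000 ≤ continuation, so V_uu = 0.0000
Node ud (S = 54.62): continuation = e^(−0.09)·[0.7209·0.0000 + 0.2791·3.1063] = 0.7924; exercise value = 0.3750 ≤ continuation, so V_ud = 0.7924
Node dd (S = 45.12): continuation = e^(−0.09)·[0.7209·3.1063 + 0.2791·12.1313] = 5.1412; exercise value = 9.8750 > continuation, so V_dd = 9.8750 (exercise)
Node u (S = 57.5): continuation = e^(−0.09)·[0.7209·0.0000 + 0.2791·0.7924] = 0.2021; exercise value = 0.0000 ≤ continuation, so V_u = 0.2021
Node d (S = 47.5): continuation = e^(−0.09)·[0.7209·0.7924 + 0.2791·9.8750] = 3.0412; exercise value = 7.5000 > continuation, so V_d = 7.5000 (exercise)
Node 0 (S = 50): continuation = e^(−0.09)·[0.7209·0.2021 + 0.2791·7.5000] = 2.0465; exercise value = 5.0000 > continuation, so V_0 = 5.0000 (exercise)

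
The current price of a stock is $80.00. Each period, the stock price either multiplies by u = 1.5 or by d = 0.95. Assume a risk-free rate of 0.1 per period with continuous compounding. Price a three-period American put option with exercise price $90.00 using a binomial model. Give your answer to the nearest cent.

$10.00

Risk-neutral probability p = (e^0.1 − 0.95)/(1.5 − 0.95) = 0.1552/0.5500 = 0.2821
Terminal stock prices: S_uuu = 270, S_uud = 171, S_udd = 108.3, S_ddd = 68.59
Terminal payoffs (K − S): max(-180, 0) = 0, max(-81, 0) = 0, max(-18.3, 0) = 0, max(21.41, 0) = 21.41
Node uu (S = 180): continuation = e^(−0.1)·[0.2821·0.0000 + 0.7179·0.0000] = 0.0000; exercise value = 0.0000 ≤ continuation, so V_uu = 0.0000
Node ud (S = 114): continuation = e^(−0.1)·[0.2821·0.0000 + 0.7179·0.0000] = 0.0000; exercise value = 0.0000 ≤ continuation, so V_ud = 0.0000
Node dd (S = 72.2): continuation = e^(−0.1)·[0.2821·0.0000 + 0.7179·21.4100] = 13.9070; exercise value = 17.8000 > continuation, so V_dd = 17.8000 (exercise)
Node u (S = 120): continuation = e^(−0.1)·[0.2821·0.0000 + 0.7179·0.0000] = 0.0000; exercise value = 0.0000 ≤ continuation, so V_u = 0.0000
Node d (S = 76): continuation = e^(−0.1)·[0.2821·0.0000 + 0.7179·17.8000] = 11.5621; exercise value = 14.0000 > continuation, so V_d = 14.0000 (exercise)
Node 0 (S = 80): continuation = e^(−0.1)·[0.2821·0.0000 + 0.7179·14.0000] = 9.0938; exercise value = 10.0000 > continuation, so V_0 = 10.0000 (exercise)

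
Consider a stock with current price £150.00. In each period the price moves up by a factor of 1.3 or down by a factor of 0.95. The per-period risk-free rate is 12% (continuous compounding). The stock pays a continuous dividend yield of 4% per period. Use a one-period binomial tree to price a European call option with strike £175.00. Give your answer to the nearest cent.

Per-period risk-free factor R = e^0.12 = 1.1275; dividend-adjusted growth = e^(0.12−0.04) = 1.0833.
Risk-neutral probability p = (1.0833 − 0.95)/(1.3 − 0.95) = 0.1333/0.3500 = 0.3808
Terminal stock prices: S_u = 195, S_d = 142.5
Terminal payoffs (S − K): max(20, 0) = 20, max(-32.5, 0) = 0
Node 0 (S = 150): V_0 = e^(−0.12)·[0.3808·20.0000 + 0.6192·0.0000] = 6.7551

£6.76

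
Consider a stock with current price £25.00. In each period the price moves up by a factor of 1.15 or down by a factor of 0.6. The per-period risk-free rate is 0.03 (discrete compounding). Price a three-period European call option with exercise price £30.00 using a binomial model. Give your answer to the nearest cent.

£3.51

Risk-neutral probability p = (1 + 0.03 − 0.6)/(1.15 − 0.6) = 0.4300/0.5500 = 0.7818
Terminal stock prices: S_uuu = 38.02, S_uud = 19.84, S_udd = 10.35, S_ddd = 5.4
Terminal payoffs (S − K): max(8.022, 0) = 8.022, max(-10.16, 0) = 0, max(-19.65, 0) = 0, max(-24.6, 0) = 0
Node uu (S = 33.06): V_uu = 1/1.03·[0.7818·8.0219 + 0.2182·0.0000] = 6.0890
Node ud (S = 17.25): V_ud = 1/1.03·[0.7818·0.0000 + 0.2182·0.0000] = 0.0000
Node dd (S = 9): V_dd = 1/1.03·[0.7818·0.0000 + 0.2182·0.0000] = 0.0000
Node u (S = 28.75): V_u = 1/1.03·[0.7818·6.0890 + 0.2182·0.0000] = 4.6218
Node d (S = 15): V_d = 1/1.03·[0.7818·0.0000 + 0.2182·0.0000] = 0.0000
Node 0 (S = 25): V_0 = 1/1.03·[0.7818·4.6218 + 0.2182·0.0000] = 3.5082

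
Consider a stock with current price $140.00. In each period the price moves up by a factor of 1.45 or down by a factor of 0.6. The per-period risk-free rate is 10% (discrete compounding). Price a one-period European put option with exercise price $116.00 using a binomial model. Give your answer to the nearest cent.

$11.98

Risk-neutral probability p = (1 + 0.1 − 0.6)/(1.45 − 0.6) = 0.5000/0.8500 = 0.5882
Terminal stock prices: S_u = 203, S_d = 84
Terminal payoffs (K − S): max(-87, 0) = 0, max(32, 0) = 32
Node 0 (S = 140): V_0 = 1/1.1·[0.5882·0.0000 + 0.4118·32.0000] = 11.9786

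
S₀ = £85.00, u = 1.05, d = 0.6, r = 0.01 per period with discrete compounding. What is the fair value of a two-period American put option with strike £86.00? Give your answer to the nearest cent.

Risk-neutral probability p = (1 + 0.01 − 0.6)/(1.05 − 0.6) = 0.4100/0.4500 = 0.9111
Terminal stock prices: S_uu = 93.71, S_ud = 53.55, S_dd = 30.6
Terminal payoffs (K − S): max(-7.713, 0) = 0, max(32.45, 0) = 32.45, max(55.4, 0) = 55.4
Node u (S = 89.25): continuation = 1/1.01·[0.9111·0.0000 + 0.0889·32.4500] = 2.8559; exercise value = 0.0000 ≤ continuation, so V_u = 2.8559
Node d (S = 51): continuation = 1/1.01·[0.9111·32.4500 + 0.0889·55.4000] = 34.1485; exercise value = 35.0000 > continuation, so V_d = 35.0000 (exercise)
Node 0 (S = 85): continuation = 1/1.01·[0.9111·2.8559 + 0.0889·35.0000] = 5.6566; exercise value = 1.0000 ≤ continuation, so V_0 = 5.6566

£5.66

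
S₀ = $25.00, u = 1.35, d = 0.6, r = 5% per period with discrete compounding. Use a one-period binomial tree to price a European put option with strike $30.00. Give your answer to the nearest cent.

Risk-neutral probability p = (1 + 0.05 − 0.6)/(1.35 − 0.6) = 0.4500/0.7500 = 0.6000
Terminal stock prices: S_u = 33.75, S_d = 15
Terminal payoffs (K − S): max(-3.75, 0) = 0, max(15, 0) = 15
Node 0 (S = 25): V_0 = 1/1.05·[0.6000·0.0000 + 0.4000·15.0000] = 5.7143

$5.71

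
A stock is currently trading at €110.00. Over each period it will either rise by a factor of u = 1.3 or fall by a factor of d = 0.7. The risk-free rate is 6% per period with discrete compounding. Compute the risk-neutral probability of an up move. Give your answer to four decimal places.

Risk-neutral probability p = (1 + 0.06 − 0.7)/(1.3 − 0.7) = 0.3600/0.6000 = 0.6000

p = 0.6000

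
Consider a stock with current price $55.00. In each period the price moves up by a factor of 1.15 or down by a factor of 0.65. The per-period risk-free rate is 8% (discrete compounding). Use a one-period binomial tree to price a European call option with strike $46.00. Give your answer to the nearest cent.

Risk-neutral probability p = (1 + 0.08 − 0.65)/(1.15 − 0.65) = 0.4300/0.5000 = 0.8600
Terminal stock prices: S_u = 63.25, S_d = 35.75
Terminal payoffs (S − K): max(17.25, 0) = 17.25, max(-10.25, 0) = 0
Node 0 (S = 55): V_0 = 1/1.08·[0.8600·17.2500 + 0.1400·0.0000] = 13.7361

$13.74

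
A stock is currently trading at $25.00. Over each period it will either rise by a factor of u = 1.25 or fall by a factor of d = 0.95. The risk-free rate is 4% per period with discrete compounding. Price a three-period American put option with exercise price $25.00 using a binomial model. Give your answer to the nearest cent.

$1.10

Risk-neutral probability p = (1 + 0.04 − 0.95)/(1.25 − 0.95) = 0.0900/0.3000 = 0.3000
Terminal stock prices: S_uuu = 48.83, S_uud = 37.11, S_udd = 28.2, S_ddd = 21.43
Terminal payoffs (K − S): max(-23.83, 0) = 0, max(-12.11, 0) = 0, max(-3.203, 0) = 0, max(3.566, 0) = 3.566
Node uu (S = 39.06): continuation = 1/1.04·[0.3000·0.0000 + 0.7000·0.0000] = 0.0000; exercise value = 0.0000 ≤ continuation, so V_uu = 0.0000
Node ud (S = 29.69): continuation = 1/1.04·[0.3000·0.0000 + 0.7000·0.0000] = 0.0000; exercise value = 0.0000 ≤ continuation, so V_ud = 0.0000
Node dd (S = 22.56): continuation = 1/1.04·[0.3000·0.0000 + 0.7000·3.5656] = 2.3999; exercise value = 2.4375 > continuation, so V_dd = 2.4375 (exercise)
Node u (S = 31.25): continuation = 1/1.04·[0.3000·0.0000 + 0.7000·0.0000] = 0.0000; exercise value = 0.0000 ≤ continuation, so V_u = 0.0000
Node d (S = 23.75): continuation = 1/1.04·[0.3000·0.0000 + 0.7000·2.4375] = 1.6406; exercise value = 1.2500 ≤ continuation, so V_d = 1.6406
Node 0 (S = 25): continuation = 1/1.04·[0.3000·0.0000 + 0.7000·1.6406] = 1.1043; exercise value = 0.0000 ≤ continuation, so V_0 = 1.1043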